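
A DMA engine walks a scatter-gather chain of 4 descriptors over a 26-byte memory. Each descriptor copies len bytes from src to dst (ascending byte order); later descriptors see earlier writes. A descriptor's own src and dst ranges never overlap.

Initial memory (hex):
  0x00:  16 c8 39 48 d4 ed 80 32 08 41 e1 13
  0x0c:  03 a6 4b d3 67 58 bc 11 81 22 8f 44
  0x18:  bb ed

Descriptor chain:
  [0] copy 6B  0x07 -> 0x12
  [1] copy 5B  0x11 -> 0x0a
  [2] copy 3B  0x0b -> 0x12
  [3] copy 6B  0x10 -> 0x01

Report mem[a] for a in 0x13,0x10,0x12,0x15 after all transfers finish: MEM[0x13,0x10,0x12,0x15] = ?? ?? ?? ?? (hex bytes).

MEM[0x13,0x10,0x12,0x15] = 08 67 32 e1

#0 dst[0x12+6] := {0x32,0x08,0x41,0xe1,0x13,0x03}
#1 dst[0x0a+5] := {0x58,0x32,0x08,0x41,0xe1}
#2 dst[0x12+3] := {0x32,0x08,0x41}
#3 dst[0x01+6] := {0x67,0x58,0x32,0x08,0x41,0xe1}
query mem[0x13]=0x08, mem[0x10]=0x67, mem[0x12]=0x32, mem[0x15]=0xe1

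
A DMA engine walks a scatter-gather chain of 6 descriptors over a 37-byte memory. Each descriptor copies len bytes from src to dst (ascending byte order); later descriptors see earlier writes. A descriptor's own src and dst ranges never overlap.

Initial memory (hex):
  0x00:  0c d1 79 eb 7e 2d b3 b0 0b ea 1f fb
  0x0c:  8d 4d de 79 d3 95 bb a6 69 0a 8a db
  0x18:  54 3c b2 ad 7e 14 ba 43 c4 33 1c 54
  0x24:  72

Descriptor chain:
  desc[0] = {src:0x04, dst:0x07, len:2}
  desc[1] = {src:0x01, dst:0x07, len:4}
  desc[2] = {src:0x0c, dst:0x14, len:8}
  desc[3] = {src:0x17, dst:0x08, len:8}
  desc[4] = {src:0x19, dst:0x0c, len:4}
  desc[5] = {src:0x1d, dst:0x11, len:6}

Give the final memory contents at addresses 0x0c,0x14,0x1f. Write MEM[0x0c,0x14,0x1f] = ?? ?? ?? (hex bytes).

D0: mem[0x07..0x08] <- [7e 2d]
D1: mem[0x07..0x0a] <- [d1 79 eb 7e]
D2: mem[0x14..0x1b] <- [8d 4d de 79 d3 95 bb a6]
D3: mem[0x08..0x0f] <- [79 d3 95 bb a6 7e 14 ba]
D4: mem[0x0c..0x0f] <- [95 bb a6 7e]
D5: mem[0x11..0x16] <- [14 ba 43 c4 33 1c]
query mem[0x0c]=0x95, mem[0x14]=0xc4, mem[0x1f]=0x43

MEM[0x0c,0x14,0x1f] = 95 c4 43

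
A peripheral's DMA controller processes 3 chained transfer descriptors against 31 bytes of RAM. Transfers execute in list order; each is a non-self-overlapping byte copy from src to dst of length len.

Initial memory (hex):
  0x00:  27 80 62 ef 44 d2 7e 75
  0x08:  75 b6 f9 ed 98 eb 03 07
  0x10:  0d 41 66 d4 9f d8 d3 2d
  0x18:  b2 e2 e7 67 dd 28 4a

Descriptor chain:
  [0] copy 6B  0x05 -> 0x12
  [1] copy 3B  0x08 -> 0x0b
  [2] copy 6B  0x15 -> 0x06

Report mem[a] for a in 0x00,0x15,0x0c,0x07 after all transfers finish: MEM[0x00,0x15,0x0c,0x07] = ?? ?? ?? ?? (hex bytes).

MEM[0x00,0x15,0x0c,0x07] = 27 75 b6 b6

#0 dst[0x12+6] := {0xd2,0x7e,0x75,0x75,0xb6,0xf9}
#1 dst[0x0b+3] := {0x75,0xb6,0xf9}
#2 dst[0x06+6] := {0x75,0xb6,0xf9,0xb2,0xe2,0xe7}
query mem[0x00]=0x27, mem[0x15]=0x75, mem[0x0c]=0xb6, mem[0x07]=0xb6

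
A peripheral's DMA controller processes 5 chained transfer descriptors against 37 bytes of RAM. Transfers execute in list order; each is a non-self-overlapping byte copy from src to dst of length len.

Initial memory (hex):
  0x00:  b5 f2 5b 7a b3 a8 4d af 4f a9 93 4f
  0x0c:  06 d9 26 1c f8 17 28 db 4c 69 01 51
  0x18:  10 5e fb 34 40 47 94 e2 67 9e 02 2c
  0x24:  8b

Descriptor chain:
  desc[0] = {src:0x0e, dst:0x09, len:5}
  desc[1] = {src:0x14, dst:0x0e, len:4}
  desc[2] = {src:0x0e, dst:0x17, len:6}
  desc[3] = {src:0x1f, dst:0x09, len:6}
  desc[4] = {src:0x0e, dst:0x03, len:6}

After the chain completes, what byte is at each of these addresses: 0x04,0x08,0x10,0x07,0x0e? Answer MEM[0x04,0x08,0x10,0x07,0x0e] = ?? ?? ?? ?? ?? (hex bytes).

#0 dst[0x09+5] := {0x26,0x1c,0xf8,0x17,0x28}
#1 dst[0x0e+4] := {0x4c,0x69,0x01,0x51}
#2 dst[0x17+6] := {0x4c,0x69,0x01,0x51,0x28,0xdb}
#3 dst[0x09+6] := {0xe2,0x67,0x9e,0x02,0x2c,0x8b}
#4 dst[0x03+6] := {0x8b,0x69,0x01,0x51,0x28,0xdb}
query mem[0x04]=0x69, mem[0x08]=0xdb, mem[0x10]=0x01, mem[0x07]=0x28, mem[0x0e]=0x8b

MEM[0x04,0x08,0x10,0x07,0x0e] = 69 db 01 28 8b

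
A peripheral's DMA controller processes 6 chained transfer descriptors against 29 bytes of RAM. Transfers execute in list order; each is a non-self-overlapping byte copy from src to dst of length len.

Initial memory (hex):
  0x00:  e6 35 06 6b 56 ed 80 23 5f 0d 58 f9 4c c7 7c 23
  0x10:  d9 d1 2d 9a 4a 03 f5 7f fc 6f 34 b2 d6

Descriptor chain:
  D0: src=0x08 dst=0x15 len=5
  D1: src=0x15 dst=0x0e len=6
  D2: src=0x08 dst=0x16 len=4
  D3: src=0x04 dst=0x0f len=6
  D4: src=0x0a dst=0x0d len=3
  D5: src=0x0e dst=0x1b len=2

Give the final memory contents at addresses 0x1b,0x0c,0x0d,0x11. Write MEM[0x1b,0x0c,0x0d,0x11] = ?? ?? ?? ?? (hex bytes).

  after D0: wrote 5B at 0x15 = 5f0d58f94c
  after D1: wrote 6B at 0x0e = 5f0d58f94c34
  after D2: wrote 4B at 0x16 = 5f0d58f9
  after D3: wrote 6B at 0x0f = 56ed80235f0d
  after D4: wrote 3B at 0x0d = 58f94c
  after D5: wrote 2B at 0x1b = f94c
query mem[0x1b]=0xf9, mem[0x0c]=0x4c, mem[0x0d]=0x58, mem[0x11]=0x80

MEM[0x1b,0x0c,0x0d,0x11] = f9 4c 58 80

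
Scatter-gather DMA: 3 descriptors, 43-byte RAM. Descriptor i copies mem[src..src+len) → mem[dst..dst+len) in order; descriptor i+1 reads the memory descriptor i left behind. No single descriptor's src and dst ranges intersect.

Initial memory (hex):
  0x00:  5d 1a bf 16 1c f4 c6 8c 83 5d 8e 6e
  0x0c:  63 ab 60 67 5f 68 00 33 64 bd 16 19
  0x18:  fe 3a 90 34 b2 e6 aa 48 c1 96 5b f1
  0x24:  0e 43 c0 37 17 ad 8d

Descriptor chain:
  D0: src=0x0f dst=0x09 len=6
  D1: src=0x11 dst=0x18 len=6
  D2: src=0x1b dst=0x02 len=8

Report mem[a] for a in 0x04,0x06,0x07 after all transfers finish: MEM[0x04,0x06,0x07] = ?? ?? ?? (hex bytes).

MEM[0x04,0x06,0x07] = 16 48 c1

  after D0: wrote 6B at 0x09 = 675f68003364
  after D1: wrote 6B at 0x18 = 68003364bd16
  after D2: wrote 8B at 0x02 = 64bd16aa48c1965b
query mem[0x04]=0x16, mem[0x06]=0x48, mem[0x07]=0xc1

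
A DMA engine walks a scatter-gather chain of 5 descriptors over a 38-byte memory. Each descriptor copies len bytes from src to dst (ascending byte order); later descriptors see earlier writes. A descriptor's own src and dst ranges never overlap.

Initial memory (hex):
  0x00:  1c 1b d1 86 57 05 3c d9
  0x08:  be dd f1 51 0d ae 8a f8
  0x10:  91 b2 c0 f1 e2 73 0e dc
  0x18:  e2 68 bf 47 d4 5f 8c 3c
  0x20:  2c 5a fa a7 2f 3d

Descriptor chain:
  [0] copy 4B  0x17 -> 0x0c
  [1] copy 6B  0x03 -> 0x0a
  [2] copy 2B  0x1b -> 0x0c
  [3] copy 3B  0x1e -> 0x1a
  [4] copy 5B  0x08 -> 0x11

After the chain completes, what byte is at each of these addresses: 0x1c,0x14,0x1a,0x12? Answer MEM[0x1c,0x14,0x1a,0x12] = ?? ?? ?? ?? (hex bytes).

MEM[0x1c,0x14,0x1a,0x12] = 2c 57 8c dd

D0: mem[0x0c..0x0f] <- [dc e2 68 bf]
D1: mem[0x0a..0x0f] <- [86 57 05 3c d9 be]
D2: mem[0x0c..0x0d] <- [47 d4]
D3: mem[0x1a..0x1c] <- [8c 3c 2c]
D4: mem[0x11..0x15] <- [be dd 86 57 47]
query mem[0x1c]=0x2c, mem[0x14]=0x57, mem[0x1a]=0x8c, mem[0x12]=0xdd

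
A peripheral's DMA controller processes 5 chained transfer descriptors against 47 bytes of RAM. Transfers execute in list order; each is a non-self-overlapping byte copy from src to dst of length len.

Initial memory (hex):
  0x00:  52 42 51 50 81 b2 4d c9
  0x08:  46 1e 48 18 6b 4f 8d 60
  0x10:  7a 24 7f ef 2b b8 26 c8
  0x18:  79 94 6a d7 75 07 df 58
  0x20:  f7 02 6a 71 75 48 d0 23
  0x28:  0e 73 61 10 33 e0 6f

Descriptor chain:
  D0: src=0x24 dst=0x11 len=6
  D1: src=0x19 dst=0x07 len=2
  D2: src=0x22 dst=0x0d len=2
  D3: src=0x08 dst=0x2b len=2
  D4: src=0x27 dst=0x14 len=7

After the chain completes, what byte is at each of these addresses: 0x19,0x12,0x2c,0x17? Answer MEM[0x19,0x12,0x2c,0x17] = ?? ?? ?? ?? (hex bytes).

D0: mem[0x11..0x16] <- [75 48 d0 23 0e 73]
D1: mem[0x07..0x08] <- [94 6a]
D2: mem[0x0d..0x0e] <- [6a 71]
D3: mem[0x2b..0x2c] <- [6a 1e]
D4: mem[0x14..0x1a] <- [23 0e 73 61 6a 1e e0]
query mem[0x19]=0x1e, mem[0x12]=0x48, mem[0x2c]=0x1e, mem[0x17]=0x61

MEM[0x19,0x12,0x2c,0x17] = 1e 48 1e 61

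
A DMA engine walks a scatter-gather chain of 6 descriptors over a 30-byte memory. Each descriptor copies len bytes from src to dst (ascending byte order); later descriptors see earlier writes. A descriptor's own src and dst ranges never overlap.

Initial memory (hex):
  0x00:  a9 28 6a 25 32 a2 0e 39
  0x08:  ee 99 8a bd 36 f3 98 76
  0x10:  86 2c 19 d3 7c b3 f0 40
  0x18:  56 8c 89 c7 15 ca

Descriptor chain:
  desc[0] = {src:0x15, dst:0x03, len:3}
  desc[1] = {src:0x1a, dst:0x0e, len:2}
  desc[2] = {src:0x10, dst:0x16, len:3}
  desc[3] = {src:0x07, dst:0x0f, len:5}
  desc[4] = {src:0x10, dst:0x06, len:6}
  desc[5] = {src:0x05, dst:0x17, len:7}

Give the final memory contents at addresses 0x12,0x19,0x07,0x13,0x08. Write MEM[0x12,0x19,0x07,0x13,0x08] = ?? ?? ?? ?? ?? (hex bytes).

[0] 0x15->0x03 len=3 : b3 f0 40
[1] 0x1a->0x0e len=2 : 89 c7
[2] 0x10->0x16 len=3 : 86 2c 19
[3] 0x07->0x0f len=5 : 39 ee 99 8a bd
[4] 0x10->0x06 len=6 : ee 99 8a bd 7c b3
[5] 0x05->0x17 len=7 : 40 ee 99 8a bd 7c b3
query mem[0x12]=0x8a, mem[0x19]=0x99, mem[0x07]=0x99, mem[0x13]=0xbd, mem[0x08]=0x8a

MEM[0x12,0x19,0x07,0x13,0x08] = 8a 99 99 bd 8a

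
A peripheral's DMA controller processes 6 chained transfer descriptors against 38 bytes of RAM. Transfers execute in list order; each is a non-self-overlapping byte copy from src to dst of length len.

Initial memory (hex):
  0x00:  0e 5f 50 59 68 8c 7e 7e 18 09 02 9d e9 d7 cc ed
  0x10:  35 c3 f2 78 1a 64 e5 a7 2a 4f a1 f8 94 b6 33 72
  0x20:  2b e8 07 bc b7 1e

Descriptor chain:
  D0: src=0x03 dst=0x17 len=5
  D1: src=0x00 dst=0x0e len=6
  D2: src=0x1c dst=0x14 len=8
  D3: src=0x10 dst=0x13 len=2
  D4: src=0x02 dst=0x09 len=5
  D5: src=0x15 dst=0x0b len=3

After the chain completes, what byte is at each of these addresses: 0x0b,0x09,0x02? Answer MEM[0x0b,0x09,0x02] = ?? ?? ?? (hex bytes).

D0: mem[0x17..0x1b] <- [59 68 8c 7e 7e]
D1: mem[0x0e..0x13] <- [0e 5f 50 59 68 8c]
D2: mem[0x14..0x1b] <- [94 b6 33 72 2b e8 07 bc]
D3: mem[0x13..0x14] <- [50 59]
D4: mem[0x09..0x0d] <- [50 59 68 8c 7e]
D5: mem[0x0b..0x0d] <- [b6 33 72]
query mem[0x0b]=0xb6, mem[0x09]=0x50, mem[0x02]=0x50

MEM[0x0b,0x09,0x02] = b6 50 50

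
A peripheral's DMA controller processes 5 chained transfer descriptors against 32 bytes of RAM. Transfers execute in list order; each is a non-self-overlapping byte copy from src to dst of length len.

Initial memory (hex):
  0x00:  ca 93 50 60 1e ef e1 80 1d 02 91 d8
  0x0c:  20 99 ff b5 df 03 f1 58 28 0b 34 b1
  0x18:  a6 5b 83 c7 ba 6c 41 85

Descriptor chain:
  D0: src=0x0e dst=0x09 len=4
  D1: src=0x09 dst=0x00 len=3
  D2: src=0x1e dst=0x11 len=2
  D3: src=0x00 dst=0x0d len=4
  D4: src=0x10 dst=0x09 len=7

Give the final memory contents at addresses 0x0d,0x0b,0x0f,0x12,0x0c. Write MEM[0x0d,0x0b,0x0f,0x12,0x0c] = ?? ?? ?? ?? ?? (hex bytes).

MEM[0x0d,0x0b,0x0f,0x12,0x0c] = 28 85 34 85 58

D0: mem[0x09..0x0c] <- [ff b5 df 03]
D1: mem[0x00..0x02] <- [ff b5 df]
D2: mem[0x11..0x12] <- [41 85]
D3: mem[0x0d..0x10] <- [ff b5 df 60]
D4: mem[0x09..0x0f] <- [60 41 85 58 28 0b 34]
query mem[0x0d]=0x28, mem[0x0b]=0x85, mem[0x0f]=0x34, mem[0x12]=0x85, mem[0x0c]=0x58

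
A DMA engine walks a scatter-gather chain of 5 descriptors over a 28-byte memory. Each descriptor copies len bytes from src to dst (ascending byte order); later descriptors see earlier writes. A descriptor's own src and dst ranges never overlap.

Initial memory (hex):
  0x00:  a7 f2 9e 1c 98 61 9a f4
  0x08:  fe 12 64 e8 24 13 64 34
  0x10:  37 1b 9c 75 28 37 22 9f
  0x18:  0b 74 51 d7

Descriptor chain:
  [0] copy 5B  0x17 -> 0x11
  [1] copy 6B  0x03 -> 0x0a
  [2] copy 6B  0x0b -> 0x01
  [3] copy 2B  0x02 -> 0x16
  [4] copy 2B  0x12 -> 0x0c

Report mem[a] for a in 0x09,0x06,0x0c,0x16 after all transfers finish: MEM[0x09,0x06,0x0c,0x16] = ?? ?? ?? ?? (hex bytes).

#0 dst[0x11+5] := {0x9f,0x0b,0x74,0x51,0xd7}
#1 dst[0x0a+6] := {0x1c,0x98,0x61,0x9a,0xf4,0xfe}
#2 dst[0x01+6] := {0x98,0x61,0x9a,0xf4,0xfe,0x37}
#3 dst[0x16+2] := {0x61,0x9a}
#4 dst[0x0c+2] := {0x0b,0x74}
query mem[0x09]=0x12, mem[0x06]=0x37, mem[0x0c]=0x0b, mem[0x16]=0x61

MEM[0x09,0x06,0x0c,0x16] = 12 37 0b 61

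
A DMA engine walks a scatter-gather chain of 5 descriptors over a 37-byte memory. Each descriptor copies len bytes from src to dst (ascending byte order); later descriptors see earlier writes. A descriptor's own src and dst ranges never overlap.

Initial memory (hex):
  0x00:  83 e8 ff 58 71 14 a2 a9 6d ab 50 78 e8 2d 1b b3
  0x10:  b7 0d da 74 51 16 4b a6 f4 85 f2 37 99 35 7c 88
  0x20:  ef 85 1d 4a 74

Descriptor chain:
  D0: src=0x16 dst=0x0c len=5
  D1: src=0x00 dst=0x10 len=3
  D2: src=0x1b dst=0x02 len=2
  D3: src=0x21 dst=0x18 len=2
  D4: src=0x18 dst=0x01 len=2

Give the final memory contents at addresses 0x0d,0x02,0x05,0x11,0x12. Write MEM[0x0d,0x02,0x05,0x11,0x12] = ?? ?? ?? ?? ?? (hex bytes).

MEM[0x0d,0x02,0x05,0x11,0x12] = a6 1d 14 e8 ff

  after D0: wrote 5B at 0x0c = 4ba6f485f2
  after D1: wrote 3B at 0x10 = 83e8ff
  after D2: wrote 2B at 0x02 = 3799
  after D3: wrote 2B at 0x18 = 851d
  after D4: wrote 2B at 0x01 = 851d
query mem[0x0d]=0xa6, mem[0x02]=0x1d, mem[0x05]=0x14, mem[0x11]=0xe8, mem[0x12]=0xff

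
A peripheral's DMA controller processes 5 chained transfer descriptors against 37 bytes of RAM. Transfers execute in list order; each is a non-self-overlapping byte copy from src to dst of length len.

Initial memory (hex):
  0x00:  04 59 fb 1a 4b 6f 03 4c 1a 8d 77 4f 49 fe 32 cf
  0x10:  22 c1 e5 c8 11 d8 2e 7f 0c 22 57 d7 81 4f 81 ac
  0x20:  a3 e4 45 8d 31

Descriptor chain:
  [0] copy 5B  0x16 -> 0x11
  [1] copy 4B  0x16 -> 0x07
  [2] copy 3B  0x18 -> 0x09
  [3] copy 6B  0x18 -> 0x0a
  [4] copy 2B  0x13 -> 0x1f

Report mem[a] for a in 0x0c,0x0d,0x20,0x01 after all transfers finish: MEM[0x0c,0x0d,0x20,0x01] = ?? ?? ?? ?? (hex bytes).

[0] 0x16->0x11 len=5 : 2e 7f 0c 22 57
[1] 0x16->0x07 len=4 : 2e 7f 0c 22
[2] 0x18->0x09 len=3 : 0c 22 57
[3] 0x18->0x0a len=6 : 0c 22 57 d7 81 4f
[4] 0x13->0x1f len=2 : 0c 22
query mem[0x0c]=0x57, mem[0x0d]=0xd7, mem[0x20]=0x22, mem[0x01]=0x59

MEM[0x0c,0x0d,0x20,0x01] = 57 d7 22 59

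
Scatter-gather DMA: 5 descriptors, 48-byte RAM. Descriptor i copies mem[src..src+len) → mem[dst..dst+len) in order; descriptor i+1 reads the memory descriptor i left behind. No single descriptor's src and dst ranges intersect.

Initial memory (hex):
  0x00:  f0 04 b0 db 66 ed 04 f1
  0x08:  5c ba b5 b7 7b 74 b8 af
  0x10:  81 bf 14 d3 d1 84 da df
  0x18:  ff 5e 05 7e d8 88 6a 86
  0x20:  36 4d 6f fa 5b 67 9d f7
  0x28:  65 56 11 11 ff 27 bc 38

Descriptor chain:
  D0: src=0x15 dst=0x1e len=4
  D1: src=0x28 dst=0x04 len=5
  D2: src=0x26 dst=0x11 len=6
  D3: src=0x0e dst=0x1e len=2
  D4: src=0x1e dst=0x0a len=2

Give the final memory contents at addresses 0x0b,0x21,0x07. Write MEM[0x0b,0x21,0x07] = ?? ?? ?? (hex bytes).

  after D0: wrote 4B at 0x1e = 84dadfff
  after D1: wrote 5B at 0x04 = 65561111ff
  after D2: wrote 6B at 0x11 = 9df765561111
  after D3: wrote 2B at 0x1e = b8af
  after D4: wrote 2B at 0x0a = b8af
query mem[0x0b]=0xaf, mem[0x21]=0xff, mem[0x07]=0x11

MEM[0x0b,0x21,0x07] = af ff 11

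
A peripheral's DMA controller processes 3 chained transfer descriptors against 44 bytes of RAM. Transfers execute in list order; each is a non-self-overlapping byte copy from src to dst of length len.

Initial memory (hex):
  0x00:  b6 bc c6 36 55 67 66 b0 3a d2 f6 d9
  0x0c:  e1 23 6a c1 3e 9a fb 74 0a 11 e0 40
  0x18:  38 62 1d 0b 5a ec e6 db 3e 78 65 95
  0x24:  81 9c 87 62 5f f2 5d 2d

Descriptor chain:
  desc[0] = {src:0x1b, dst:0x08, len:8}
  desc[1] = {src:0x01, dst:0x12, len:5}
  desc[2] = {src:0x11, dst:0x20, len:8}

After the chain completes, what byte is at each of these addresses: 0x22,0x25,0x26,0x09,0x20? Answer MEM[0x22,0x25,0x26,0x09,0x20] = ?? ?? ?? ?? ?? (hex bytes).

[0] 0x1b->0x08 len=8 : 0b 5a ec e6 db 3e 78 65
[1] 0x01->0x12 len=5 : bc c6 36 55 67
[2] 0x11->0x20 len=8 : 9a bc c6 36 55 67 40 38
query mem[0x22]=0xc6, mem[0x25]=0x67, mem[0x26]=0x40, mem[0x09]=0x5a, mem[0x20]=0x9a

MEM[0x22,0x25,0x26,0x09,0x20] = c6 67 40 5a 9a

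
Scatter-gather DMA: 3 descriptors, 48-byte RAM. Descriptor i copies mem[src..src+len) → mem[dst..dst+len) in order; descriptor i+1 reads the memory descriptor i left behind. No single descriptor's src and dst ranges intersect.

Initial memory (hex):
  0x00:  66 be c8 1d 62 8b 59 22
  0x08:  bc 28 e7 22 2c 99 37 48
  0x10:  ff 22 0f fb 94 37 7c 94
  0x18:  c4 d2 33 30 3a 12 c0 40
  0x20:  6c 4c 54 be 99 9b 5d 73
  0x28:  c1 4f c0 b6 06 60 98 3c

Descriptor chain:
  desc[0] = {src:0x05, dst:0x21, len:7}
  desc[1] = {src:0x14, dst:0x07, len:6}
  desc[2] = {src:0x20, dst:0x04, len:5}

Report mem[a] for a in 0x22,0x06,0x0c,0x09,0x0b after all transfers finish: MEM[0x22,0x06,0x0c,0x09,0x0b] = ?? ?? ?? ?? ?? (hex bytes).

MEM[0x22,0x06,0x0c,0x09,0x0b] = 59 59 d2 7c c4

[0] 0x05->0x21 len=7 : 8b 59 22 bc 28 e7 22
[1] 0x14->0x07 len=6 : 94 37 7c 94 c4 d2
[2] 0x20->0x04 len=5 : 6c 8b 59 22 bc
query mem[0x22]=0x59, mem[0x06]=0x59, mem[0x0c]=0xd2, mem[0x09]=0x7c, mem[0x0b]=0xc4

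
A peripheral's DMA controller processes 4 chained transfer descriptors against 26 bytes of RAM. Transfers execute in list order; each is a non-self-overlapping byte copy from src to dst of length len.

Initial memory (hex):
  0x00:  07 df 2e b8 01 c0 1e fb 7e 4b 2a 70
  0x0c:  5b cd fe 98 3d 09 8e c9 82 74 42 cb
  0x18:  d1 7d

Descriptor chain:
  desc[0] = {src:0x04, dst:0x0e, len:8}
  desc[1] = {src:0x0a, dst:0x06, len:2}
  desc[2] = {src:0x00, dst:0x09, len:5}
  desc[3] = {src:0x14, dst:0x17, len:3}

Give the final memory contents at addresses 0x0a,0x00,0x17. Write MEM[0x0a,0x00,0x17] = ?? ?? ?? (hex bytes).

MEM[0x0a,0x00,0x17] = df 07 2a

#0 dst[0x0e+8] := {0x01,0xc0,0x1e,0xfb,0x7e,0x4b,0x2a,0x70}
#1 dst[0x06+2] := {0x2a,0x70}
#2 dst[0x09+5] := {0x07,0xdf,0x2e,0xb8,0x01}
#3 dst[0x17+3] := {0x2a,0x70,0x42}
query mem[0x0a]=0xdf, mem[0x00]=0x07, mem[0x17]=0x2a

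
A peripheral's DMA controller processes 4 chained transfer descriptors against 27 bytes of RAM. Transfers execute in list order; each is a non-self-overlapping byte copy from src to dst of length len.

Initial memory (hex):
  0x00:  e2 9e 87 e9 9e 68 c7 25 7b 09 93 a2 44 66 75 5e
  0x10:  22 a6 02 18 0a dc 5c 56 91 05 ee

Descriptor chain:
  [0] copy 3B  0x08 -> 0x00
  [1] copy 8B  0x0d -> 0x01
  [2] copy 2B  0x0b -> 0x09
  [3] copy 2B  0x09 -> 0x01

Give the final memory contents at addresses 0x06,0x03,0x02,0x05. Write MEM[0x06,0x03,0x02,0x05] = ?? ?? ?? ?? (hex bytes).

MEM[0x06,0x03,0x02,0x05] = 02 5e 44 a6

#0 dst[0x00+3] := {0x7b,0x09,0x93}
#1 dst[0x01+8] := {0x66,0x75,0x5e,0x22,0xa6,0x02,0x18,0x0a}
#2 dst[0x09+2] := {0xa2,0x44}
#3 dst[0x01+2] := {0xa2,0x44}
query mem[0x06]=0x02, mem[0x03]=0x5e, mem[0x02]=0x44, mem[0x05]=0xa6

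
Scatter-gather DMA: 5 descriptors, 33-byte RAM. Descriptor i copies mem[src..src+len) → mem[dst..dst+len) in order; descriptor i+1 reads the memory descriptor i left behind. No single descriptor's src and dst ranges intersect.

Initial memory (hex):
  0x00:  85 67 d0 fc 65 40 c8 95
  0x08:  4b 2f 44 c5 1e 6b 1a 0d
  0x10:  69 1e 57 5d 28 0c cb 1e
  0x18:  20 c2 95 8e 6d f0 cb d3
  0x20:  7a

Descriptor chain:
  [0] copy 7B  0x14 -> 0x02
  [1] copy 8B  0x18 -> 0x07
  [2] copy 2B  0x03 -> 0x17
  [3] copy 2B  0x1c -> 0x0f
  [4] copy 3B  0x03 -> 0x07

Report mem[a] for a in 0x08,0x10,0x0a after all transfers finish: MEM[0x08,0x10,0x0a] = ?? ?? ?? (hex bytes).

MEM[0x08,0x10,0x0a] = cb f0 8e

#0 dst[0x02+7] := {0x28,0x0c,0xcb,0x1e,0x20,0xc2,0x95}
#1 dst[0x07+8] := {0x20,0xc2,0x95,0x8e,0x6d,0xf0,0xcb,0xd3}
#2 dst[0x17+2] := {0x0c,0xcb}
#3 dst[0x0f+2] := {0x6d,0xf0}
#4 dst[0x07+3] := {0x0c,0xcb,0x1e}
query mem[0x08]=0xcb, mem[0x10]=0xf0, mem[0x0a]=0x8e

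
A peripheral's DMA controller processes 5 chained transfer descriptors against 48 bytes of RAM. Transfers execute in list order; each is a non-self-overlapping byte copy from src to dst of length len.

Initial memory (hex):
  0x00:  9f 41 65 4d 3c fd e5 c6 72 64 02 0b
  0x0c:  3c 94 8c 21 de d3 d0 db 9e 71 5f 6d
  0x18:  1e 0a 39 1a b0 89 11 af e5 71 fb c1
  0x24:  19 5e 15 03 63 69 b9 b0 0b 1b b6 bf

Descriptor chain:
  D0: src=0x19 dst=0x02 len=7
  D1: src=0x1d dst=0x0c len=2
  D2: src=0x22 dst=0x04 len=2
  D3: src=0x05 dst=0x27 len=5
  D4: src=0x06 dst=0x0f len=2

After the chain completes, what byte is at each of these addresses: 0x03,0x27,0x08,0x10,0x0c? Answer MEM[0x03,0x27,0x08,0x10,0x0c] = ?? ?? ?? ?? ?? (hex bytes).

D0: mem[0x02..0x08] <- [0a 39 1a b0 89 11 af]
D1: mem[0x0c..0x0d] <- [89 11]
D2: mem[0x04..0x05] <- [fb c1]
D3: mem[0x27..0x2b] <- [c1 89 11 af 64]
D4: mem[0x0f..0x10] <- [89 11]
query mem[0x03]=0x39, mem[0x27]=0xc1, mem[0x08]=0xaf, mem[0x10]=0x11, mem[0x0c]=0x89

MEM[0x03,0x27,0x08,0x10,0x0c] = 39 c1 af 11 89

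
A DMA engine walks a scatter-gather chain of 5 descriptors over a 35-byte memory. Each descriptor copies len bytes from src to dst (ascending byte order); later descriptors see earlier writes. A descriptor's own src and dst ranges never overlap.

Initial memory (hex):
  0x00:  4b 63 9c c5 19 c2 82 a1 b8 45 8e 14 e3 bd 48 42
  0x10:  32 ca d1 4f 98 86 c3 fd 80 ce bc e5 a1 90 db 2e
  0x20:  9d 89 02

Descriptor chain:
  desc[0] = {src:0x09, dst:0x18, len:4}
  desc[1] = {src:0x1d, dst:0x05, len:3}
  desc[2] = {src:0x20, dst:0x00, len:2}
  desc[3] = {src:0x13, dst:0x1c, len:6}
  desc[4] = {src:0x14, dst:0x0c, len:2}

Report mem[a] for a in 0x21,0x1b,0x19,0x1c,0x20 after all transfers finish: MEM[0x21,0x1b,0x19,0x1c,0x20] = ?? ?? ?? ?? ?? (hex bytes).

MEM[0x21,0x1b,0x19,0x1c,0x20] = 45 e3 8e 4f fd

D0: mem[0x18..0x1b] <- [45 8e 14 e3]
D1: mem[0x05..0x07] <- [90 db 2e]
D2: mem[0x00..0x01] <- [9d 89]
D3: mem[0x1c..0x21] <- [4f 98 86 c3 fd 45]
D4: mem[0x0c..0x0d] <- [98 86]
query mem[0x21]=0x45, mem[0x1b]=0xe3, mem[0x19]=0x8e, mem[0x1c]=0x4f, mem[0x20]=0xfd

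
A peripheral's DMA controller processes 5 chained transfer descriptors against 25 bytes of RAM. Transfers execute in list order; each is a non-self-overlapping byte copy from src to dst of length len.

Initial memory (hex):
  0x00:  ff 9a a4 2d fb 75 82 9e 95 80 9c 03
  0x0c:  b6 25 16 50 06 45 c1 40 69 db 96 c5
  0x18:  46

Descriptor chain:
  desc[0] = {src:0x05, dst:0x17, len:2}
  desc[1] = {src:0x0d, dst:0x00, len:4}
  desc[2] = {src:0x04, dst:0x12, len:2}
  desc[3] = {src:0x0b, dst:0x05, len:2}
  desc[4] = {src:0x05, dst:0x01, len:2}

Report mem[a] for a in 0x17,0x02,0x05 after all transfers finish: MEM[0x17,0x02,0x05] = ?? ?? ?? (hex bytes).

MEM[0x17,0x02,0x05] = 75 b6 03

  after D0: wrote 2B at 0x17 = 7582
  after D1: wrote 4B at 0x00 = 25165006
  after D2: wrote 2B at 0x12 = fb75
  after D3: wrote 2B at 0x05 = 03b6
  after D4: wrote 2B at 0x01 = 03b6
query mem[0x17]=0x75, mem[0x02]=0xb6, mem[0x05]=0x03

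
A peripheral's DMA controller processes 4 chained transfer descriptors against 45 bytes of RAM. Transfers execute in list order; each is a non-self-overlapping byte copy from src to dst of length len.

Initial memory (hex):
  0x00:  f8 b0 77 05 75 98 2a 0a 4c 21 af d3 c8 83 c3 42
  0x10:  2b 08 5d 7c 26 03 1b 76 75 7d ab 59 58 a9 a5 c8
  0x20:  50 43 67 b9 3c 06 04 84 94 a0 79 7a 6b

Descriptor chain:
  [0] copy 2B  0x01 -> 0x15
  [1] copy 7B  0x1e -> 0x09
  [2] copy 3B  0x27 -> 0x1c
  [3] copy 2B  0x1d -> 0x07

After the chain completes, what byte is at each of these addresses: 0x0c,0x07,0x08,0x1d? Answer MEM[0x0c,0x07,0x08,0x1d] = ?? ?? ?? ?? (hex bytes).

MEM[0x0c,0x07,0x08,0x1d] = 43 94 a0 94

#0 dst[0x15+2] := {0xb0,0x77}
#1 dst[0x09+7] := {0xa5,0xc8,0x50,0x43,0x67,0xb9,0x3c}
#2 dst[0x1c+3] := {0x84,0x94,0xa0}
#3 dst[0x07+2] := {0x94,0xa0}
query mem[0x0c]=0x43, mem[0x07]=0x94, mem[0x08]=0xa0, mem[0x1d]=0x94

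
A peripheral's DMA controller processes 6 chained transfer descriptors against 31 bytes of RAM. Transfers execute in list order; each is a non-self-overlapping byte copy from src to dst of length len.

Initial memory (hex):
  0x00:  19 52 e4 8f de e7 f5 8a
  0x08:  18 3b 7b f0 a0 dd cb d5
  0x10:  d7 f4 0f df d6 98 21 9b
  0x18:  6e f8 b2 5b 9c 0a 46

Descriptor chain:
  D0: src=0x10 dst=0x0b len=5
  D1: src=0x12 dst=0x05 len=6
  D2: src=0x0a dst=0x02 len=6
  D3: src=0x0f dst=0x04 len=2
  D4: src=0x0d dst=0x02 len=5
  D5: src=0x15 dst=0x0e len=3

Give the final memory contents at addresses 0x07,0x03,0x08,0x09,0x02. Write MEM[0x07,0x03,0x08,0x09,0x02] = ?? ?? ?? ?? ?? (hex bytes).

MEM[0x07,0x03,0x08,0x09,0x02] = d6 df 98 21 0f

#0 dst[0x0b+5] := {0xd7,0xf4,0x0f,0xdf,0xd6}
#1 dst[0x05+6] := {0x0f,0xdf,0xd6,0x98,0x21,0x9b}
#2 dst[0x02+6] := {0x9b,0xd7,0xf4,0x0f,0xdf,0xd6}
#3 dst[0x04+2] := {0xd6,0xd7}
#4 dst[0x02+5] := {0x0f,0xdf,0xd6,0xd7,0xf4}
#5 dst[0x0e+3] := {0x98,0x21,0x9b}
query mem[0x07]=0xd6, mem[0x03]=0xdf, mem[0x08]=0x98, mem[0x09]=0x21, mem[0x02]=0x0f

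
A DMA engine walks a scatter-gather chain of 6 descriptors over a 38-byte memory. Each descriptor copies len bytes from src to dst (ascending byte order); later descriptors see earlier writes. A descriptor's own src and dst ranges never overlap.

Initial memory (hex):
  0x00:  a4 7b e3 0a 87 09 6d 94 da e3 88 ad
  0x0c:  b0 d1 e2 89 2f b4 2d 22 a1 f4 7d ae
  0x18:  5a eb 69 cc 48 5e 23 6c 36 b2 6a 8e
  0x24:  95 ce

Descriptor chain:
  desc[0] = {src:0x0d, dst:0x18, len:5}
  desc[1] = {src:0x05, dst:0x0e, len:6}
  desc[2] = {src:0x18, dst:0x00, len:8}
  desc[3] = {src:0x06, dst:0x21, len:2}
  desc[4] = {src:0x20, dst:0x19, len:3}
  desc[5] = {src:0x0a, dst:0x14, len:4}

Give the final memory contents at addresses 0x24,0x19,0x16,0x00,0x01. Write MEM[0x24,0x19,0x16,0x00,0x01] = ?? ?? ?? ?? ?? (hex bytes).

MEM[0x24,0x19,0x16,0x00,0x01] = 95 36 b0 d1 e2

  after D0: wrote 5B at 0x18 = d1e2892fb4
  after D1: wrote 6B at 0x0e = 096d94dae388
  after D2: wrote 8B at 0x00 = d1e2892fb45e236c
  after D3: wrote 2B at 0x21 = 236c
  after D4: wrote 3B at 0x19 = 36236c
  after D5: wrote 4B at 0x14 = 88adb0d1
query mem[0x24]=0x95, mem[0x19]=0x36, mem[0x16]=0xb0, mem[0x00]=0xd1, mem[0x01]=0xe2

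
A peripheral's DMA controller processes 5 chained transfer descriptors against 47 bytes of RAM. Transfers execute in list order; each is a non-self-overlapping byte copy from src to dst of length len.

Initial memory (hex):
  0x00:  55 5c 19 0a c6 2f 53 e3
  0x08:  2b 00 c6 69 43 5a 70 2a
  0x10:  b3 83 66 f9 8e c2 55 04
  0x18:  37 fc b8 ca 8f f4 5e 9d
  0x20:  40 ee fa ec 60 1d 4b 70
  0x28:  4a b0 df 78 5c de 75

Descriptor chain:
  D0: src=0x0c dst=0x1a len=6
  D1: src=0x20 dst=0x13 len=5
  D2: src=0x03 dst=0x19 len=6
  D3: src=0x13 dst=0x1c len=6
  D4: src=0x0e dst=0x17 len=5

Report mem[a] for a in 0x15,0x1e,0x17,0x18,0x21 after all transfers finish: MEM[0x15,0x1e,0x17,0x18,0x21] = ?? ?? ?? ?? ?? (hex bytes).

MEM[0x15,0x1e,0x17,0x18,0x21] = fa fa 70 2a 37

  after D0: wrote 6B at 0x1a = 435a702ab383
  after D1: wrote 5B at 0x13 = 40eefaec60
  after D2: wrote 6B at 0x19 = 0ac62f53e32b
  after D3: wrote 6B at 0x1c = 40eefaec6037
  after D4: wrote 5B at 0x17 = 702ab38366
query mem[0x15]=0xfa, mem[0x1e]=0xfa, mem[0x17]=0x70, mem[0x18]=0x2a, mem[0x21]=0x37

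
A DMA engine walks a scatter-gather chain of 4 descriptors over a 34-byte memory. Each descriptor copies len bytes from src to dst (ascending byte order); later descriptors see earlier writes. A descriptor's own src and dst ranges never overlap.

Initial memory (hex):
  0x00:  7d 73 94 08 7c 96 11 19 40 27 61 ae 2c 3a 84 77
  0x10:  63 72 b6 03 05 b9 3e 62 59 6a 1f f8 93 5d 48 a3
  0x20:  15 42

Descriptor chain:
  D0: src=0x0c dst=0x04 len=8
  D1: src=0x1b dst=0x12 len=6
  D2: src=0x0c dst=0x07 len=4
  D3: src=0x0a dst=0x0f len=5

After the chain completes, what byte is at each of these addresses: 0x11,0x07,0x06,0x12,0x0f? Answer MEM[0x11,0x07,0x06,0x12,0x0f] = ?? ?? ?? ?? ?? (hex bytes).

  after D0: wrote 8B at 0x04 = 2c3a84776372b603
  after D1: wrote 6B at 0x12 = f8935d48a315
  after D2: wrote 4B at 0x07 = 2c3a8477
  after D3: wrote 5B at 0x0f = 77032c3a84
query mem[0x11]=0x2c, mem[0x07]=0x2c, mem[0x06]=0x84, mem[0x12]=0x3a, mem[0x0f]=0x77

MEM[0x11,0x07,0x06,0x12,0x0f] = 2c 2c 84 3a 77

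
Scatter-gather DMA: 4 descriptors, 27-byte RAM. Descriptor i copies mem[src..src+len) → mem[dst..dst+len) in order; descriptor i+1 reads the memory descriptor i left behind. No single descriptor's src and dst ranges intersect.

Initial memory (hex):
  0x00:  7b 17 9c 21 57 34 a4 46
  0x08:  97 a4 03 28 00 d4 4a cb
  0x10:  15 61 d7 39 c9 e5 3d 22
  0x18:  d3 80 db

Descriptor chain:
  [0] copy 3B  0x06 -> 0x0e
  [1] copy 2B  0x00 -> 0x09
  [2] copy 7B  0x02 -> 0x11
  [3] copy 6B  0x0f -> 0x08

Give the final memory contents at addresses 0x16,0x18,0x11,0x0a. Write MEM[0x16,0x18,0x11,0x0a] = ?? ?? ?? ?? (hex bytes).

MEM[0x16,0x18,0x11,0x0a] = 46 d3 9c 9c

#0 dst[0x0e+3] := {0xa4,0x46,0x97}
#1 dst[0x09+2] := {0x7b,0x17}
#2 dst[0x11+7] := {0x9c,0x21,0x57,0x34,0xa4,0x46,0x97}
#3 dst[0x08+6] := {0x46,0x97,0x9c,0x21,0x57,0x34}
query mem[0x16]=0x46, mem[0x18]=0xd3, mem[0x11]=0x9c, mem[0x0a]=0x9c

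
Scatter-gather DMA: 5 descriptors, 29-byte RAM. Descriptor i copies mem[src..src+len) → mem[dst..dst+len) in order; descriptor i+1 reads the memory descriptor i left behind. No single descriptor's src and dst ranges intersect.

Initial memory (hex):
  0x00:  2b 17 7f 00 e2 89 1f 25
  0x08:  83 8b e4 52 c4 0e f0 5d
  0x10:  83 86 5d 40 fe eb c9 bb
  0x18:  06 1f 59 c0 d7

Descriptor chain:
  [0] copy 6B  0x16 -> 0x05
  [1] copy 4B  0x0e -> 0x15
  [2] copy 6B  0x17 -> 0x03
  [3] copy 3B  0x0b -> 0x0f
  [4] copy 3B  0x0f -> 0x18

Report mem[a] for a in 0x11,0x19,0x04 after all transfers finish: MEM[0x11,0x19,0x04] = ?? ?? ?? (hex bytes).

[0] 0x16->0x05 len=6 : c9 bb 06 1f 59 c0
[1] 0x0e->0x15 len=4 : f0 5d 83 86
[2] 0x17->0x03 len=6 : 83 86 1f 59 c0 d7
[3] 0x0b->0x0f len=3 : 52 c4 0e
[4] 0x0f->0x18 len=3 : 52 c4 0e
query mem[0x11]=0x0e, mem[0x19]=0xc4, mem[0x04]=0x86

MEM[0x11,0x19,0x04] = 0e c4 86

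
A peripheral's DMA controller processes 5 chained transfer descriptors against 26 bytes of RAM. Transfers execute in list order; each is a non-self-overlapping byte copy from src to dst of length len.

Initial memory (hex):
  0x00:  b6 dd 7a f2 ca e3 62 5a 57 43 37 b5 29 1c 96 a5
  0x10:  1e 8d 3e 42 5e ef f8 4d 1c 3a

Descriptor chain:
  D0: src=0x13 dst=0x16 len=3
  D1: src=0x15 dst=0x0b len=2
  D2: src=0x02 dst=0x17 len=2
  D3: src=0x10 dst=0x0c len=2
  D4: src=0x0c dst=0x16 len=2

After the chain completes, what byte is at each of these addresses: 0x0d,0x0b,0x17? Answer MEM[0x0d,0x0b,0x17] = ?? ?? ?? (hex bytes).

MEM[0x0d,0x0b,0x17] = 8d ef 8d

D0: mem[0x16..0x18] <- [42 5e ef]
D1: mem[0x0b..0x0c] <- [ef 42]
D2: mem[0x17..0x18] <- [7a f2]
D3: mem[0x0c..0x0d] <- [1e 8d]
D4: mem[0x16..0x17] <- [1e 8d]
query mem[0x0d]=0x8d, mem[0x0b]=0xef, mem[0x17]=0x8d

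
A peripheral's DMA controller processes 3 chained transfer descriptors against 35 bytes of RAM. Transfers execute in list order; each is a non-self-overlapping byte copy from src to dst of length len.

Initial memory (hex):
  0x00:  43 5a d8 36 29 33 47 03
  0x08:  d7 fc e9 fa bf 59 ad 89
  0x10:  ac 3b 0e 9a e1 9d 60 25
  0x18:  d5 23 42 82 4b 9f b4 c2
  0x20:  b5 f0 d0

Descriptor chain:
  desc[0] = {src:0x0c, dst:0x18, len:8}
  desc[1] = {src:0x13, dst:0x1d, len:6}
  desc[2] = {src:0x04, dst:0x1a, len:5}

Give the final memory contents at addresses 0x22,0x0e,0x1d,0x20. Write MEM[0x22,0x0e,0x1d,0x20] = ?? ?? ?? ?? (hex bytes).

MEM[0x22,0x0e,0x1d,0x20] = bf ad 03 60

#0 dst[0x18+8] := {0xbf,0x59,0xad,0x89,0xac,0x3b,0x0e,0x9a}
#1 dst[0x1d+6] := {0x9a,0xe1,0x9d,0x60,0x25,0xbf}
#2 dst[0x1a+5] := {0x29,0x33,0x47,0x03,0xd7}
query mem[0x22]=0xbf, mem[0x0e]=0xad, mem[0x1d]=0x03, mem[0x20]=0x60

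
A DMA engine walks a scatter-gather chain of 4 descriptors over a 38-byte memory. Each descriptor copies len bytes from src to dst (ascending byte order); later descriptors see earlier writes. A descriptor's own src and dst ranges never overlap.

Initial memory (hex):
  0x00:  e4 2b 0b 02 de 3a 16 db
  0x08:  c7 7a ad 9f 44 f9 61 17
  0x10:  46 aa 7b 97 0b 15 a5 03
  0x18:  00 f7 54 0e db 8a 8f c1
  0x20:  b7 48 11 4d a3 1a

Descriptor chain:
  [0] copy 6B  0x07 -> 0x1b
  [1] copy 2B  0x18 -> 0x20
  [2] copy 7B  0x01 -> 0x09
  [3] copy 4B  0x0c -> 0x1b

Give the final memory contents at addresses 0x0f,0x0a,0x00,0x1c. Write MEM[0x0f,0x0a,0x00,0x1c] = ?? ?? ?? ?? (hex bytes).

MEM[0x0f,0x0a,0x00,0x1c] = db 0b e4 3a

  after D0: wrote 6B at 0x1b = dbc77aad9f44
  after D1: wrote 2B at 0x20 = 00f7
  after D2: wrote 7B at 0x09 = 2b0b02de3a16db
  after D3: wrote 4B at 0x1b = de3a16db
query mem[0x0f]=0xdb, mem[0x0a]=0x0b, mem[0x00]=0xe4, mem[0x1c]=0x3a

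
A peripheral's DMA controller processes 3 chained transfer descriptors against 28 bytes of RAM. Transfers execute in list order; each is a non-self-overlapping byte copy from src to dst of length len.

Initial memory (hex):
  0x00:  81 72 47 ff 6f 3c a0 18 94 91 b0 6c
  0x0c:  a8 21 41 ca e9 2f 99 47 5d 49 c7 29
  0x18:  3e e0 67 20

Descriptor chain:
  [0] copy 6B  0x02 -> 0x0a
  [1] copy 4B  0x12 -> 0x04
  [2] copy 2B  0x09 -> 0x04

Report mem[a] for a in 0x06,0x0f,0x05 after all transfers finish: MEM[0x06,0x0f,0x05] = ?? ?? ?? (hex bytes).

#0 dst[0x0a+6] := {0x47,0xff,0x6f,0x3c,0xa0,0x18}
#1 dst[0x04+4] := {0x99,0x47,0x5d,0x49}
#2 dst[0x04+2] := {0x91,0x47}
query mem[0x06]=0x5d, mem[0x0f]=0x18, mem[0x05]=0x47

MEM[0x06,0x0f,0x05] = 5d 18 47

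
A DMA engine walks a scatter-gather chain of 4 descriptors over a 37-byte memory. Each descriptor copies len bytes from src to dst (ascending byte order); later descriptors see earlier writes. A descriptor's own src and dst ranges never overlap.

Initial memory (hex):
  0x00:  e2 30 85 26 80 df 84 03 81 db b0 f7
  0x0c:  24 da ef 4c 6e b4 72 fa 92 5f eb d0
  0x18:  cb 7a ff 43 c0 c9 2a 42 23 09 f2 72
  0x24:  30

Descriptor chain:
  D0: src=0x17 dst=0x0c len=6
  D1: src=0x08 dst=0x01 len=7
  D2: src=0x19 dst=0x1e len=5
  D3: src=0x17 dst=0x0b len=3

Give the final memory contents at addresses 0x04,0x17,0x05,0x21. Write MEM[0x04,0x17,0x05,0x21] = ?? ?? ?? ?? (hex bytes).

MEM[0x04,0x17,0x05,0x21] = f7 d0 d0 c0

  after D0: wrote 6B at 0x0c = d0cb7aff43c0
  after D1: wrote 7B at 0x01 = 81dbb0f7d0cb7a
  after D2: wrote 5B at 0x1e = 7aff43c0c9
  after D3: wrote 3B at 0x0b = d0cb7a
query mem[0x04]=0xf7, mem[0x17]=0xd0, mem[0x05]=0xd0, mem[0x21]=0xc0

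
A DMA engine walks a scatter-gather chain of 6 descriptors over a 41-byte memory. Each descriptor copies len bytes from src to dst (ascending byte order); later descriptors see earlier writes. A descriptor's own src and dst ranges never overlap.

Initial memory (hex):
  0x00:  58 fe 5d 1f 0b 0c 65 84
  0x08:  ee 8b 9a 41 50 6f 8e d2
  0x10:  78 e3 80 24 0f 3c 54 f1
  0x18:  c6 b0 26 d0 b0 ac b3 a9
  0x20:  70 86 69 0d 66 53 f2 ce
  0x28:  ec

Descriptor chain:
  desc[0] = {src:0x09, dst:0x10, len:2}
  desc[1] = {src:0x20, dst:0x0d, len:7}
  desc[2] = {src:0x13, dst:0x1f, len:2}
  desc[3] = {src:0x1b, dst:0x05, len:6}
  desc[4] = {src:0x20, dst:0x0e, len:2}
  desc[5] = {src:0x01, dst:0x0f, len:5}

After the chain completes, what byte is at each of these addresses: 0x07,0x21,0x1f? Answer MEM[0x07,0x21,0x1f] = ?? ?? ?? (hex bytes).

MEM[0x07,0x21,0x1f] = ac 86 f2

[0] 0x09->0x10 len=2 : 8b 9a
[1] 0x20->0x0d len=7 : 70 86 69 0d 66 53 f2
[2] 0x13->0x1f len=2 : f2 0f
[3] 0x1b->0x05 len=6 : d0 b0 ac b3 f2 0f
[4] 0x20->0x0e len=2 : 0f 86
[5] 0x01->0x0f len=5 : fe 5d 1f 0b d0
query mem[0x07]=0xac, mem[0x21]=0x86, mem[0x1f]=0xf2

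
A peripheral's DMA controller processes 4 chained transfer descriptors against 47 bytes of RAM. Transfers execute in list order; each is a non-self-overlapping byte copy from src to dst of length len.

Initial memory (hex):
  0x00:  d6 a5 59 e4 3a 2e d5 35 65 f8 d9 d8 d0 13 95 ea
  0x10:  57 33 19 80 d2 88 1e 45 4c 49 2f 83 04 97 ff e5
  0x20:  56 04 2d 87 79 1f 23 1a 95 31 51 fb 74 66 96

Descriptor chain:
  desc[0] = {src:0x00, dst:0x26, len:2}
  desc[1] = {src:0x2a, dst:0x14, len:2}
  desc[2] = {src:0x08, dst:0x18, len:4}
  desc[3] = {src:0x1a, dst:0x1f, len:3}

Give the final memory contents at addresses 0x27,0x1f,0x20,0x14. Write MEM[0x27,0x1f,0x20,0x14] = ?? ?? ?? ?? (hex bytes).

MEM[0x27,0x1f,0x20,0x14] = a5 d9 d8 51

  after D0: wrote 2B at 0x26 = d6a5
  after D1: wrote 2B at 0x14 = 51fb
  after D2: wrote 4B at 0x18 = 65f8d9d8
  after D3: wrote 3B at 0x1f = d9d804
query mem[0x27]=0xa5, mem[0x1f]=0xd9, mem[0x20]=0xd8, mem[0x14]=0x51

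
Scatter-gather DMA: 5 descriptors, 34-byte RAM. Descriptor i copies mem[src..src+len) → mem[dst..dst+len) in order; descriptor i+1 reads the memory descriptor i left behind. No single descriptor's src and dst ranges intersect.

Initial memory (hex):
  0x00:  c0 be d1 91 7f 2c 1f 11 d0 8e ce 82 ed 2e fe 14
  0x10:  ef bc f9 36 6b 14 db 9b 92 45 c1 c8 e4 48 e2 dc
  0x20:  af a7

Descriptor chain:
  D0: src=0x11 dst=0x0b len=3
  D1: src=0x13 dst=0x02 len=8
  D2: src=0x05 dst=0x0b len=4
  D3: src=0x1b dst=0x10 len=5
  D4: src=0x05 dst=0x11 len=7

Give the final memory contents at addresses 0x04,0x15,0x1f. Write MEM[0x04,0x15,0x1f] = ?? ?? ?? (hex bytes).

D0: mem[0x0b..0x0d] <- [bc f9 36]
D1: mem[0x02..0x09] <- [36 6b 14 db 9b 92 45 c1]
D2: mem[0x0b..0x0e] <- [db 9b 92 45]
D3: mem[0x10..0x14] <- [c8 e4 48 e2 dc]
D4: mem[0x11..0x17] <- [db 9b 92 45 c1 ce db]
query mem[0x04]=0x14, mem[0x15]=0xc1, mem[0x1f]=0xdc

MEM[0x04,0x15,0x1f] = 14 c1 dc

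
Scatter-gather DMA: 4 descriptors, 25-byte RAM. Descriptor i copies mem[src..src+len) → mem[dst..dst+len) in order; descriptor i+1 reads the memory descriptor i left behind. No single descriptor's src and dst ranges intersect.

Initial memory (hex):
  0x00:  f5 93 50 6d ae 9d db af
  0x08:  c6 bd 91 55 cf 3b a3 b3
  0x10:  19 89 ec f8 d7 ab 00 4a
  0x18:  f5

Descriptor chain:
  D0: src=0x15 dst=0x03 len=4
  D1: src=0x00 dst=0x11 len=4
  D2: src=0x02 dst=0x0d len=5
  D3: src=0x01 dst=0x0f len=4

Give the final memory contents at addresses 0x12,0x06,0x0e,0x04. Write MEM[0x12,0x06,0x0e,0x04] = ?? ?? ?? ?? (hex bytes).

MEM[0x12,0x06,0x0e,0x04] = 00 f5 ab 00

  after D0: wrote 4B at 0x03 = ab004af5
  after D1: wrote 4B at 0x11 = f59350ab
  after D2: wrote 5B at 0x0d = 50ab004af5
  after D3: wrote 4B at 0x0f = 9350ab00
query mem[0x12]=0x00, mem[0x06]=0xf5, mem[0x0e]=0xab, mem[0x04]=0x00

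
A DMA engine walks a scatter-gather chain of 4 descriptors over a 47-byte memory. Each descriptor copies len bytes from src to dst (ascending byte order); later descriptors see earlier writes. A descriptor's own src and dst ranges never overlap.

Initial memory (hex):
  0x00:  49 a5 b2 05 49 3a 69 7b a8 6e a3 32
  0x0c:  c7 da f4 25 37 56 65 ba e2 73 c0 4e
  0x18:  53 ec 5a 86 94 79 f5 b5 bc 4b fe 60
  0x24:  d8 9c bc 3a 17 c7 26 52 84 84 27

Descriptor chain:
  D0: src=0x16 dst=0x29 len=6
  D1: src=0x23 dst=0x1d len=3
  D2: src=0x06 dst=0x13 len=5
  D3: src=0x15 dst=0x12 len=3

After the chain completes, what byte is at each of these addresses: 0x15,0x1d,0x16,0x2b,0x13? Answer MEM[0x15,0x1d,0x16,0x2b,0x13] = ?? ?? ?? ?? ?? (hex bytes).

  after D0: wrote 6B at 0x29 = c04e53ec5a86
  after D1: wrote 3B at 0x1d = 60d89c
  after D2: wrote 5B at 0x13 = 697ba86ea3
  after D3: wrote 3B at 0x12 = a86ea3
query mem[0x15]=0xa8, mem[0x1d]=0x60, mem[0x16]=0x6e, mem[0x2b]=0x53, mem[0x13]=0x6e

MEM[0x15,0x1d,0x16,0x2b,0x13] = a8 60 6e 53 6e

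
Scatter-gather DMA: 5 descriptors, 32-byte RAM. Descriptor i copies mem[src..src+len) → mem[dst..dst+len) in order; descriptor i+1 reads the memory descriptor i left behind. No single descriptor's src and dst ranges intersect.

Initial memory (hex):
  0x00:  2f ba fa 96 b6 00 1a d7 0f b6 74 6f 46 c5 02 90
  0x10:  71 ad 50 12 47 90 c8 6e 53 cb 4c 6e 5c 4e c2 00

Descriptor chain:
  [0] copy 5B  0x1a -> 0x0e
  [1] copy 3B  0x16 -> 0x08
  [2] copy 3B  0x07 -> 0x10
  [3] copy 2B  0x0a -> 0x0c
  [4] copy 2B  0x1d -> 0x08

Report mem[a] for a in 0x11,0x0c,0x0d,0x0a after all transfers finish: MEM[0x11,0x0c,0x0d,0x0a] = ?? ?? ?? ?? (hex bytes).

  after D0: wrote 5B at 0x0e = 4c6e5c4ec2
  after D1: wrote 3B at 0x08 = c86e53
  after D2: wrote 3B at 0x10 = d7c86e
  after D3: wrote 2B at 0x0c = 536f
  after D4: wrote 2B at 0x08 = 4ec2
query mem[0x11]=0xc8, mem[0x0c]=0x53, mem[0x0d]=0x6f, mem[0x0a]=0x53

MEM[0x11,0x0c,0x0d,0x0a] = c8 53 6f 53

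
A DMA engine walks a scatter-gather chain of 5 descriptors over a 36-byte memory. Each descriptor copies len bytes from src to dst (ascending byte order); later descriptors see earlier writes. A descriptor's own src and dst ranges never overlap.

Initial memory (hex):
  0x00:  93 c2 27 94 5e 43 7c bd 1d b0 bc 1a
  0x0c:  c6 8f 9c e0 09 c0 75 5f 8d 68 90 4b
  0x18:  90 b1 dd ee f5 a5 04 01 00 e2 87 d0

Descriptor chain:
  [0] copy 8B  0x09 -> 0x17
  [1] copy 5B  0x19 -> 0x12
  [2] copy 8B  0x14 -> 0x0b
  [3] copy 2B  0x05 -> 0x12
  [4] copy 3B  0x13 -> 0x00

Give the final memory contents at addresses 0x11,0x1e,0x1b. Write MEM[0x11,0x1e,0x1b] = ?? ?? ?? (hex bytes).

#0 dst[0x17+8] := {0xb0,0xbc,0x1a,0xc6,0x8f,0x9c,0xe0,0x09}
#1 dst[0x12+5] := {0x1a,0xc6,0x8f,0x9c,0xe0}
#2 dst[0x0b+8] := {0x8f,0x9c,0xe0,0xb0,0xbc,0x1a,0xc6,0x8f}
#3 dst[0x12+2] := {0x43,0x7c}
#4 dst[0x00+3] := {0x7c,0x8f,0x9c}
query mem[0x11]=0xc6, mem[0x1e]=0x09, mem[0x1b]=0x8f

MEM[0x11,0x1e,0x1b] = c6 09 8f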